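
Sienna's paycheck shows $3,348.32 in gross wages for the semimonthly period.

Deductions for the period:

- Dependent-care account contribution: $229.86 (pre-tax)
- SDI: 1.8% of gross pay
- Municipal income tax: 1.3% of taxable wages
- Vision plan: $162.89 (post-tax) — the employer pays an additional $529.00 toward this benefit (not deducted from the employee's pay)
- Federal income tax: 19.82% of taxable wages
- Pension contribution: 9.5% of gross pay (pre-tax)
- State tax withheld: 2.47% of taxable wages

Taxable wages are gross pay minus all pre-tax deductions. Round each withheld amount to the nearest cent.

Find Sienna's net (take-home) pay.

$1,916.61

Pension contribution: $3,348.32 × 0.095 = $318.09
Dependent-care account contribution: $229.86
Pre-tax total = $318.09 + $229.86 = $547.95
Taxable wages = $3,348.32 − $547.95 = $2,800.37
State tax withheld: $2,800.37 × 0.0247 = $69.17
Federal income tax: $2,800.37 × 0.1982 = $555.03
Municipal income tax: $2,800.37 × 0.013 = $36.40
SDI: $3,348.32 × 0.018 = $60.27
Vision plan: $162.89
(Employer's $529.00 toward vision plan is not withheld from the employee.)
Total deductions = $318.09 + $229.86 + $69.17 + $555.03 + $36.40 + $60.27 + $162.89 = $1,431.71
Net pay = $3,348.32 − $1,431.71 = $1,916.61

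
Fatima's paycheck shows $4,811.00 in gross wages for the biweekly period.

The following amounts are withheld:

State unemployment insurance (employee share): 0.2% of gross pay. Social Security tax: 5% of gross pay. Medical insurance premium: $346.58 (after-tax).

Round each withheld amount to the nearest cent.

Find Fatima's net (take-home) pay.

$4,214.25

State unemployment insurance (employee share): $4,811.00 × 0.002 = $9.62
Social Security tax: $4,811.00 × 0.05 = $240.55
Medical insurance premium: $346.58
Total deductions = $9.62 + $240.55 + $346.58 = $596.75
Net pay = $4,811.00 − $596.75 = $4,214.25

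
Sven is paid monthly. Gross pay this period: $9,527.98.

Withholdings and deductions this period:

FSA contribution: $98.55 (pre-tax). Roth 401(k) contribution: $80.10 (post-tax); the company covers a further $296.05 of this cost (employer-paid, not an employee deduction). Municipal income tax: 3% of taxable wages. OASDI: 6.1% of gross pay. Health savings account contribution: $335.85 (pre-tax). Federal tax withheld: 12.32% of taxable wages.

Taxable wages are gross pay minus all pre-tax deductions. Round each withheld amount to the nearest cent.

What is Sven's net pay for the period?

$7,039.13

FSA contribution: $98.55
Health savings account contribution: $335.85
Pre-tax total = $98.55 + $335.85 = $434.40
Taxable wages = $9,527.98 − $434.40 = $9,093.58
Federal tax withheld: $9,093.58 × 0.1232 = $1,120.33
Municipal income tax: $9,093.58 × 0.03 = $272.81
OASDI: $9,527.98 × 0.061 = $581.21
Roth 401(k) contribution: $80.10
(Employer's $296.05 toward Roth 401(k) contribution is not withheld from the employee.)
Total deductions = $98.55 + $335.85 + $1,120.33 + $272.81 + $581.21 + $80.10 = $2,488.85
Net pay = $9,527.98 − $2,488.85 = $7,039.13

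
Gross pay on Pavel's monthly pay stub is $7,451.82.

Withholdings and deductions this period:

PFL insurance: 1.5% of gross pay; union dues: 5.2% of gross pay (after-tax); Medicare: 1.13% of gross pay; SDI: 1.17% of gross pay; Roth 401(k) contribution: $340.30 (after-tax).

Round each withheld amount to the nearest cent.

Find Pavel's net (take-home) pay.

$6,440.85

SDI: $7,451.82 × 0.0117 = $87.19
PFL insurance: $7,451.82 × 0.015 = $111.78
Medicare: $7,451.82 × 0.0113 = $84.21
Roth 401(k) contribution: $340.30
Union dues: $7,451.82 × 0.052 = $387.49
Total deductions = $87.19 + $111.78 + $84.21 + $340.30 + $387.49 = $1,010.97
Net pay = $7,451.82 − $1,010.97 = $6,440.85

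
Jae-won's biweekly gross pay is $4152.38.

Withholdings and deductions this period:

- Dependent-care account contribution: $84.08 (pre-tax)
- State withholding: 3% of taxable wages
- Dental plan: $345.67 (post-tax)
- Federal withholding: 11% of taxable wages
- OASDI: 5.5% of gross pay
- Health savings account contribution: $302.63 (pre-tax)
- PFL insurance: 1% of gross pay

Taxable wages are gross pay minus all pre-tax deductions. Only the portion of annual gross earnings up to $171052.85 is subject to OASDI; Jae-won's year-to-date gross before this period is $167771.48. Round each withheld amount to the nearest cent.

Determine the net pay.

$2670.81

Health savings account contribution: $302.63
Dependent-care account contribution: $84.08
Pre-tax total = $302.63 + $84.08 = $386.71
Taxable wages = $4152.38 − $386.71 = $3765.67
Federal withholding: $3765.67 × 0.11 = $414.22
State withholding: $3765.67 × 0.03 = $112.97
PFL insurance: $4152.38 × 0.01 = $41.52
OASDI: only $171052.85 − $167771.48 = $3281.37 of this check is subject → $3281.37 × 0.055 = $180.48
Dental plan: $345.67
Total deductions = $302.63 + $84.08 + $414.22 + $112.97 + $41.52 + $180.48 + $345.67 = $1481.57
Net pay = $4152.38 − $1481.57 = $2670.81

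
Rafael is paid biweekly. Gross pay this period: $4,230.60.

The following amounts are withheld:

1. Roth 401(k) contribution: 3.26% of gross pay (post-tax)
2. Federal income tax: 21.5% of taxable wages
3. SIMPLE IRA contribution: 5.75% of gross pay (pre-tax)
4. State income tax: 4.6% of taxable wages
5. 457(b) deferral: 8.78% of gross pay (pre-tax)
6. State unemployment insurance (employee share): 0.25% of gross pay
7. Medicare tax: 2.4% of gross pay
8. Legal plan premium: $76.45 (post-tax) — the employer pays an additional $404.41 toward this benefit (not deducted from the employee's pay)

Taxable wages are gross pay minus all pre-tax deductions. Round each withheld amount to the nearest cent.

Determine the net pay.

457(b) deferral: $4,230.60 × 0.0878 = $371.45
SIMPLE IRA contribution: $4,230.60 × 0.0575 = $243.26
Pre-tax total = $371.45 + $243.26 = $614.71
Taxable wages = $4,230.60 − $614.71 = $3,615.89
State income tax: $3,615.89 × 0.046 = $166.33
Federal income tax: $3,615.89 × 0.215 = $777.42
State unemployment insurance (employee share): $4,230.60 × 0.0025 = $10.58
Medicare tax: $4,230.60 × 0.024 = $101.53
Roth 401(k) contribution: $4,230.60 × 0.0326 = $137.92
Legal plan premium: $76.45
(Employer's $404.41 toward legal plan premium is not withheld from the employee.)
Total deductions = $371.45 + $243.26 + $166.33 + $777.42 + $10.58 + $101.53 + $137.92 + $76.45 = $1,884.94
Net pay = $4,230.60 − $1,884.94 = $2,345.66

$2,345.66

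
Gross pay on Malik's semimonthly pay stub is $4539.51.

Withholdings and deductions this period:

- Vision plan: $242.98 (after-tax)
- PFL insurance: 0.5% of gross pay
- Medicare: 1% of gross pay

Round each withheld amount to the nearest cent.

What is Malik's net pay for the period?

Medicare: $4539.51 × 0.01 = $45.40
PFL insurance: $4539.51 × 0.005 = $22.70
Vision plan: $242.98
Total deductions = $45.40 + $22.70 + $242.98 = $311.08
Net pay = $4539.51 − $311.08 = $4228.43

$4228.43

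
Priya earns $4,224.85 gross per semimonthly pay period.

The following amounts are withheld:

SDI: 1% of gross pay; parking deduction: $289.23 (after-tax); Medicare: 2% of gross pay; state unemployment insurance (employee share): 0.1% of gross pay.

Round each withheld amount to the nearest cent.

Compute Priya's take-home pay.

$3,804.65

State unemployment insurance (employee share): $4,224.85 × 0.001 = $4.22
Medicare: $4,224.85 × 0.02 = $84.50
SDI: $4,224.85 × 0.01 = $42.25
Parking deduction: $289.23
Total deductions = $4.22 + $84.50 + $42.25 + $289.23 = $420.20
Net pay = $4,224.85 − $420.20 = $3,804.65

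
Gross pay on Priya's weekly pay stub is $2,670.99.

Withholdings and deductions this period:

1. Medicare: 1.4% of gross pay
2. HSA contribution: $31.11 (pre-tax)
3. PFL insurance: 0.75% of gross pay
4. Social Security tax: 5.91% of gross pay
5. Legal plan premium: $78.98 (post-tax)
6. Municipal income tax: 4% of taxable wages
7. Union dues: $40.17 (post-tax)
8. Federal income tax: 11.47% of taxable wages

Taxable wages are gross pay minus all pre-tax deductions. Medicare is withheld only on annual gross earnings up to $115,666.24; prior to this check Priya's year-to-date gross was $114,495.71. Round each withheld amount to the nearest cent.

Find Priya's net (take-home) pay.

$1,918.06

HSA contribution: $31.11
Taxable wages = $2,670.99 − $31.11 = $2,639.88
Municipal income tax: $2,639.88 × 0.04 = $105.60
Federal income tax: $2,639.88 × 0.1147 = $302.79
Social Security tax: $2,670.99 × 0.0591 = $157.86
PFL insurance: $2,670.99 × 0.0075 = $20.03
Medicare: only $115,666.24 − $114,495.71 = $1,170.53 of this check is subject → $1,170.53 × 0.014 = $16.39
Legal plan premium: $78.98
Union dues: $40.17
Total deductions = $31.11 + $105.60 + $302.79 + $157.86 + $20.03 + $16.39 + $78.98 + $40.17 = $752.93
Net pay = $2,670.99 − $752.93 = $1,918.06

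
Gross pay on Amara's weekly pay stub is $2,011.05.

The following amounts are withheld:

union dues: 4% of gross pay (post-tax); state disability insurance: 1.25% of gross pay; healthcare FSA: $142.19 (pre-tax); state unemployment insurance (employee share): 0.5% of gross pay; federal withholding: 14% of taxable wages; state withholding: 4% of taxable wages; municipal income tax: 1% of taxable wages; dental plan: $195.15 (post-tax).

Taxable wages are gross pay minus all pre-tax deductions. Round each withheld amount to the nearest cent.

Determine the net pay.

$1,202.99

Healthcare FSA: $142.19
Taxable wages = $2,011.05 − $142.19 = $1,868.86
State withholding: $1,868.86 × 0.04 = $74.75
Federal withholding: $1,868.86 × 0.14 = $261.64
Municipal income tax: $1,868.86 × 0.01 = $18.69
State disability insurance: $2,011.05 × 0.0125 = $25.14
State unemployment insurance (employee share): $2,011.05 × 0.005 = $10.06
Union dues: $2,011.05 × 0.04 = $80.44
Dental plan: $195.15
Total deductions = $142.19 + $74.75 + $261.64 + $18.69 + $25.14 + $10.06 + $80.44 + $195.15 = $808.06
Net pay = $2,011.05 − $808.06 = $1,202.99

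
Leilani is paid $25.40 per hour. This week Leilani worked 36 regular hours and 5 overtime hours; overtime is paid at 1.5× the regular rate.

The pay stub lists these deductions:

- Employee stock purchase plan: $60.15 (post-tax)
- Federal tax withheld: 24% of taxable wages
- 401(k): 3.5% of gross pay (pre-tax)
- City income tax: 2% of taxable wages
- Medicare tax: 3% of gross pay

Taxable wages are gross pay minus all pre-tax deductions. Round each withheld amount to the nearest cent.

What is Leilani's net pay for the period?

Regular pay: 36 × $25.40 = $914.40
Overtime pay: 5 × $25.40 × 1.5 = $190.50
Gross pay = $914.40 + $190.50 = $1,104.90
401(k): $1,104.90 × 0.035 = $38.67
Taxable wages = $1,104.90 − $38.67 = $1,066.23
City income tax: $1,066.23 × 0.02 = $21.32
Federal tax withheld: $1,066.23 × 0.24 = $255.90
Medicare tax: $1,104.90 × 0.03 = $33.15
Employee stock purchase plan: $60.15
Total deductions = $38.67 + $21.32 + $255.90 + $33.15 + $60.15 = $409.19
Net pay = $1,104.90 − $409.19 = $695.71

$695.71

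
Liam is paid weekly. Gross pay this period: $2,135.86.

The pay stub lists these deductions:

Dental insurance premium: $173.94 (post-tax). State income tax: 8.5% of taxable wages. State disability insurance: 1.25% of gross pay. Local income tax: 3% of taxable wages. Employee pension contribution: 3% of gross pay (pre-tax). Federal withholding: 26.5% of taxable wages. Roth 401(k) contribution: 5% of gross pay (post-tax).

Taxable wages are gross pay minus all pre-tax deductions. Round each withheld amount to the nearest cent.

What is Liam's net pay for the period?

$977.08

Employee pension contribution: $2,135.86 × 0.03 = $64.08
Taxable wages = $2,135.86 − $64.08 = $2,071.78
State income tax: $2,071.78 × 0.085 = $176.10
Local income tax: $2,071.78 × 0.03 = $62.15
Federal withholding: $2,071.78 × 0.265 = $549.02
State disability insurance: $2,135.86 × 0.0125 = $26.70
Roth 401(k) contribution: $2,135.86 × 0.05 = $106.79
Dental insurance premium: $173.94
Total deductions = $64.08 + $176.10 + $62.15 + $549.02 + $26.70 + $106.79 + $173.94 = $1,158.78
Net pay = $2,135.86 − $1,158.78 = $977.08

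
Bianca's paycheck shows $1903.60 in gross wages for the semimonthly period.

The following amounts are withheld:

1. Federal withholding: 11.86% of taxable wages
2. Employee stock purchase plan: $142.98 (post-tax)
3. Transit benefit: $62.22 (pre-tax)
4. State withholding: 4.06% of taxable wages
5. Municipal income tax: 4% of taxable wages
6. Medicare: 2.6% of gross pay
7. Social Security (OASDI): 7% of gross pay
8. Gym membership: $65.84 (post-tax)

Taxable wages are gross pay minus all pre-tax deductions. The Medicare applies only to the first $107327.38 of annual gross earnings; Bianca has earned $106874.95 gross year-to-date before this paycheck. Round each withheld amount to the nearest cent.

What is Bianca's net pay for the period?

$1120.74

Transit benefit: $62.22
Taxable wages = $1903.60 − $62.22 = $1841.38
State withholding: $1841.38 × 0.0406 = $74.76
Federal withholding: $1841.38 × 0.1186 = $218.39
Municipal income tax: $1841.38 × 0.04 = $73.66
Social Security (OASDI): $1903.60 × 0.07 = $133.25
Medicare: only $107327.38 − $106874.95 = $452.43 of this check is subject → $452.43 × 0.026 = $11.76
Gym membership: $65.84
Employee stock purchase plan: $142.98
Total deductions = $62.22 + $74.76 + $218.39 + $73.66 + $133.25 + $11.76 + $65.84 + $142.98 = $782.86
Net pay = $1903.60 − $782.86 = $1120.74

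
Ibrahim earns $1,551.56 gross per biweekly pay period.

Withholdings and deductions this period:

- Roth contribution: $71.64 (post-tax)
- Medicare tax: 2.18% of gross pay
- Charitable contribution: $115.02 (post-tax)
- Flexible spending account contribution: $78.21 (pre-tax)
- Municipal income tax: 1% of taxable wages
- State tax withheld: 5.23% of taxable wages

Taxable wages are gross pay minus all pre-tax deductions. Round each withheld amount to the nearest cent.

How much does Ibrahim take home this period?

Flexible spending account contribution: $78.21
Taxable wages = $1,551.56 − $78.21 = $1,473.35
State tax withheld: $1,473.35 × 0.0523 = $77.06
Municipal income tax: $1,473.35 × 0.01 = $14.73
Medicare tax: $1,551.56 × 0.0218 = $33.82
Roth contribution: $71.64
Charitable contribution: $115.02
Total deductions = $78.21 + $77.06 + $14.73 + $33.82 + $71.64 + $115.02 = $390.48
Net pay = $1,551.56 − $390.48 = $1,161.08

$1,161.08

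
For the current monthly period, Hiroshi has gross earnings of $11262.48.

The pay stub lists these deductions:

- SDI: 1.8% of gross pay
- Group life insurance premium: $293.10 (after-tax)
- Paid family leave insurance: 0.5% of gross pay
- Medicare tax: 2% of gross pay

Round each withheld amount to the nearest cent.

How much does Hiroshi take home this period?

$10485.10

Medicare tax: $11262.48 × 0.02 = $225.25
Paid family leave insurance: $11262.48 × 0.005 = $56.31
SDI: $11262.48 × 0.018 = $202.72
Group life insurance premium: $293.10
Total deductions = $225.25 + $56.31 + $202.72 + $293.10 = $777.38
Net pay = $11262.48 − $777.38 = $10485.10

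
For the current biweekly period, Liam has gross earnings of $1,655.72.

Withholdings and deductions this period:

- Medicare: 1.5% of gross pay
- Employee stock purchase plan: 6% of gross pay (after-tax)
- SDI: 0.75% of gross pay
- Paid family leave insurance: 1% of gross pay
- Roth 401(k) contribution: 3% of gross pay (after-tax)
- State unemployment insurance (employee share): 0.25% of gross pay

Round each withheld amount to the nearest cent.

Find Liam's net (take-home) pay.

SDI: $1,655.72 × 0.0075 = $12.42
Medicare: $1,655.72 × 0.015 = $24.84
State unemployment insurance (employee share): $1,655.72 × 0.0025 = $4.14
Paid family leave insurance: $1,655.72 × 0.01 = $16.56
Employee stock purchase plan: $1,655.72 × 0.06 = $99.34
Roth 401(k) contribution: $1,655.72 × 0.03 = $49.67
Total deductions = $12.42 + $24.84 + $4.14 + $16.56 + $99.34 + $49.67 = $206.97
Net pay = $1,655.72 − $206.97 = $1,448.75

$1,448.75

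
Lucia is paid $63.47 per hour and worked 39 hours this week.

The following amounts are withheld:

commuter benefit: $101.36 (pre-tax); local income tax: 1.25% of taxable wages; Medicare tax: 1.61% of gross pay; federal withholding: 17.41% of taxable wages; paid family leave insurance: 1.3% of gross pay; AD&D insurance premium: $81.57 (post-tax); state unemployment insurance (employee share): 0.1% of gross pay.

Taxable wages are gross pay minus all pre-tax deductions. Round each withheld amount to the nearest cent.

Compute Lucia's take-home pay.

$1,774.91

Gross pay: 39 × $63.47 = $2,475.33
Commuter benefit: $101.36
Taxable wages = $2,475.33 − $101.36 = $2,373.97
Local income tax: $2,373.97 × 0.0125 = $29.67
Federal withholding: $2,373.97 × 0.1741 = $413.31
Medicare tax: $2,475.33 × 0.0161 = $39.85
State unemployment insurance (employee share): $2,475.33 × 0.001 = $2.48
Paid family leave insurance: $2,475.33 × 0.013 = $32.18
AD&D insurance premium: $81.57
Total deductions = $101.36 + $29.67 + $413.31 + $39.85 + $2.48 + $32.18 + $81.57 = $700.42
Net pay = $2,475.33 − $700.42 = $1,774.91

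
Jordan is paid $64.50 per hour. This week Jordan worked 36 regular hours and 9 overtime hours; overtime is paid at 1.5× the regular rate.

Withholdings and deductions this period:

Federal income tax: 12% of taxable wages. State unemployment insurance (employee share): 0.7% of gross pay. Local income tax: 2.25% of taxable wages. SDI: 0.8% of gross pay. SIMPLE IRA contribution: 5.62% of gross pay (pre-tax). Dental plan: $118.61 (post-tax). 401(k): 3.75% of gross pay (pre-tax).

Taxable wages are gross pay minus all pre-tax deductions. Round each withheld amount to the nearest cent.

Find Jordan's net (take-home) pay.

$2314.75

Regular pay: 36 × $64.50 = $2322.00
Overtime pay: 9 × $64.50 × 1.5 = $870.75
Gross pay = $2322.00 + $870.75 = $3192.75
401(k): $3192.75 × 0.0375 = $119.73
SIMPLE IRA contribution: $3192.75 × 0.0562 = $179.43
Pre-tax total = $119.73 + $179.43 = $299.16
Taxable wages = $3192.75 − $299.16 = $2893.59
Federal income tax: $2893.59 × 0.12 = $347.23
Local income tax: $2893.59 × 0.0225 = $65.11
State unemployment insurance (employee share): $3192.75 × 0.007 = $22.35
SDI: $3192.75 × 0.008 = $25.54
Dental plan: $118.61
Total deductions = $119.73 + $179.43 + $347.23 + $65.11 + $22.35 + $25.54 + $118.61 = $878.00
Net pay = $3192.75 − $878.00 = $2314.75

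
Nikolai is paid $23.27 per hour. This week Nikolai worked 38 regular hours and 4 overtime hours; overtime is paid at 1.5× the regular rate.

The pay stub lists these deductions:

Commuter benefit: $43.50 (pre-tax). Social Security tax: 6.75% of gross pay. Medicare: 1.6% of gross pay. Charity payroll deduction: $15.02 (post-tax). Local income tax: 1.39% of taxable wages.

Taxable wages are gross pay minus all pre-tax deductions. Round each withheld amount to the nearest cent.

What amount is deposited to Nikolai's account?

$866.24

Regular pay: 38 × $23.27 = $884.26
Overtime pay: 4 × $23.27 × 1.5 = $139.62
Gross pay = $884.26 + $139.62 = $1,023.88
Commuter benefit: $43.50
Taxable wages = $1,023.88 − $43.50 = $980.38
Local income tax: $980.38 × 0.0139 = $13.63
Social Security tax: $1,023.88 × 0.0675 = $69.11
Medicare: $1,023.88 × 0.016 = $16.38
Charity payroll deduction: $15.02
Total deductions = $43.50 + $13.63 + $69.11 + $16.38 + $15.02 = $157.64
Net pay = $1,023.88 − $157.64 = $866.24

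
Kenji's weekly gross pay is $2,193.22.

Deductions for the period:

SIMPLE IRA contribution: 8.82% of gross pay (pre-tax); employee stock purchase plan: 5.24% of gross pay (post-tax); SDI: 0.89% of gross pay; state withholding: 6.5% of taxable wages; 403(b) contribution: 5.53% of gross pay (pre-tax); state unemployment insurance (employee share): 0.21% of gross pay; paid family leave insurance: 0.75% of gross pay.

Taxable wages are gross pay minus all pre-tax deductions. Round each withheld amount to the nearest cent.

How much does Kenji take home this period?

$1,600.89

SIMPLE IRA contribution: $2,193.22 × 0.0882 = $193.44
403(b) contribution: $2,193.22 × 0.0553 = $121.29
Pre-tax total = $193.44 + $121.29 = $314.73
Taxable wages = $2,193.22 − $314.73 = $1,878.49
State withholding: $1,878.49 × 0.065 = $122.10
Paid family leave insurance: $2,193.22 × 0.0075 = $16.45
State unemployment insurance (employee share): $2,193.22 × 0.0021 = $4.61
SDI: $2,193.22 × 0.0089 = $19.52
Employee stock purchase plan: $2,193.22 × 0.0524 = $114.92
Total deductions = $193.44 + $121.29 + $122.10 + $16.45 + $4.61 + $19.52 + $114.92 = $592.33
Net pay = $2,193.22 − $592.33 = $1,600.89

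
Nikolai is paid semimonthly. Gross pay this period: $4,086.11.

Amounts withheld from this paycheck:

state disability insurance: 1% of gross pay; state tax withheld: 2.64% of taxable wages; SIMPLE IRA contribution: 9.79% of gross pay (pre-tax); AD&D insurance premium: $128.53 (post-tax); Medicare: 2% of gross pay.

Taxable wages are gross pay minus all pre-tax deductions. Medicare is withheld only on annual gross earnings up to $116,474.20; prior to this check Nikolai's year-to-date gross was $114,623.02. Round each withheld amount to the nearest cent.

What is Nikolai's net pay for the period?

$3,382.36

SIMPLE IRA contribution: $4,086.11 × 0.0979 = $400.03
Taxable wages = $4,086.11 − $400.03 = $3,686.08
State tax withheld: $3,686.08 × 0.0264 = $97.31
State disability insurance: $4,086.11 × 0.01 = $40.86
Medicare: only $116,474.20 − $114,623.02 = $1,851.18 of this check is subject → $1,851.18 × 0.02 = $37.02
AD&D insurance premium: $128.53
Total deductions = $400.03 + $97.31 + $40.86 + $37.02 + $128.53 = $703.75
Net pay = $4,086.11 − $703.75 = $3,382.36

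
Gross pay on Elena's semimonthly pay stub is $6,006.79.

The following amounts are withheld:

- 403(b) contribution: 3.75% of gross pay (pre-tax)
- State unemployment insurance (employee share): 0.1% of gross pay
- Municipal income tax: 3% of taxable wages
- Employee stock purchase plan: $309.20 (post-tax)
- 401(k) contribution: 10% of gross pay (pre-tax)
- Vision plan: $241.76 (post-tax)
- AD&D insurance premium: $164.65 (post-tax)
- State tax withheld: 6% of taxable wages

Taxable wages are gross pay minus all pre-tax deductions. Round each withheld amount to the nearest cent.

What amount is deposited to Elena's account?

$3,992.96

401(k) contribution: $6,006.79 × 0.1 = $600.68
403(b) contribution: $6,006.79 × 0.0375 = $225.25
Pre-tax total = $600.68 + $225.25 = $825.93
Taxable wages = $6,006.79 − $825.93 = $5,180.86
Municipal income tax: $5,180.86 × 0.03 = $155.43
State tax withheld: $5,180.86 × 0.06 = $310.85
State unemployment insurance (employee share): $6,006.79 × 0.001 = $6.01
Vision plan: $241.76
Employee stock purchase plan: $309.20
AD&D insurance premium: $164.65
Total deductions = $600.68 + $225.25 + $155.43 + $310.85 + $6.01 + $241.76 + $309.20 + $164.65 = $2,013.83
Net pay = $6,006.79 − $2,013.83 = $3,992.96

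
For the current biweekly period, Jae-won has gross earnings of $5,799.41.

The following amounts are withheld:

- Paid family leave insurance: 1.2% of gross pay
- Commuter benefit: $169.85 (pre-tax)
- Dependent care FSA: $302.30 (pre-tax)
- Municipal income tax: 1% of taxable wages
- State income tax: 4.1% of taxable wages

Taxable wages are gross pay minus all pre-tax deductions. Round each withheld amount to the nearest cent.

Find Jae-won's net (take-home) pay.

Commuter benefit: $169.85
Dependent care FSA: $302.30
Pre-tax total = $169.85 + $302.30 = $472.15
Taxable wages = $5,799.41 − $472.15 = $5,327.26
State income tax: $5,327.26 × 0.041 = $218.42
Municipal income tax: $5,327.26 × 0.01 = $53.27
Paid family leave insurance: $5,799.41 × 0.012 = $69.59
Total deductions = $169.85 + $302.30 + $218.42 + $53.27 + $69.59 = $813.43
Net pay = $5,799.41 − $813.43 = $4,985.98

$4,985.98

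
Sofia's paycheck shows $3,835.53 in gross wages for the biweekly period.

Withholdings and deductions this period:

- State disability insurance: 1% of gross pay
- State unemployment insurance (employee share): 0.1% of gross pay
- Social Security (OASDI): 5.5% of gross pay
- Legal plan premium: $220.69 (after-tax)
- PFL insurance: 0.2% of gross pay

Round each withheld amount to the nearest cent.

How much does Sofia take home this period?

$3,354.02

State unemployment insurance (employee share): $3,835.53 × 0.001 = $3.84
PFL insurance: $3,835.53 × 0.002 = $7.67
Social Security (OASDI): $3,835.53 × 0.055 = $210.95
State disability insurance: $3,835.53 × 0.01 = $38.36
Legal plan premium: $220.69
Total deductions = $3.84 + $7.67 + $210.95 + $38.36 + $220.69 = $481.51
Net pay = $3,835.53 − $481.51 = $3,354.02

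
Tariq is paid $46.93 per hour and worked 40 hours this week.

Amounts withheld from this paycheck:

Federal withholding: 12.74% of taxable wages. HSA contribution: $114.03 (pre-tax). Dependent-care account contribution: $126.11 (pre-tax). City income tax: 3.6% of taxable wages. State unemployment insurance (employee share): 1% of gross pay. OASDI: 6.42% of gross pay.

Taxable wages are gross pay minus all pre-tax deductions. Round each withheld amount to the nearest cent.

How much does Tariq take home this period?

Gross pay: 40 × $46.93 = $1877.20
Dependent-care account contribution: $126.11
HSA contribution: $114.03
Pre-tax total = $126.11 + $114.03 = $240.14
Taxable wages = $1877.20 − $240.14 = $1637.06
Federal withholding: $1637.06 × 0.1274 = $208.56
City income tax: $1637.06 × 0.036 = $58.93
State unemployment insurance (employee share): $1877.20 × 0.01 = $18.77
OASDI: $1877.20 × 0.0642 = $120.52
Total deductions = $126.11 + $114.03 + $208.56 + $58.93 + $18.77 + $120.52 = $646.92
Net pay = $1877.20 − $646.92 = $1230.28

$1230.28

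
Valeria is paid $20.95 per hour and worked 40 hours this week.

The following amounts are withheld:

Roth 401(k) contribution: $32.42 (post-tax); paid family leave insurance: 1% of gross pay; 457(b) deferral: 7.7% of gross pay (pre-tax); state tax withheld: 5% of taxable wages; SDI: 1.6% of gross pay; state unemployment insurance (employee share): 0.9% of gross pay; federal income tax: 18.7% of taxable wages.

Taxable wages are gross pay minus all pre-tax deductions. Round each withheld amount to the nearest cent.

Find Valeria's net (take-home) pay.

Gross pay: 40 × $20.95 = $838.00
457(b) deferral: $838.00 × 0.077 = $64.53
Taxable wages = $838.00 − $64.53 = $773.47
Federal income tax: $773.47 × 0.187 = $144.64
State tax withheld: $773.47 × 0.05 = $38.67
State unemployment insurance (employee share): $838.00 × 0.009 = $7.54
Paid family leave insurance: $838.00 × 0.01 = $8.38
SDI: $838.00 × 0.016 = $13.41
Roth 401(k) contribution: $32.42
Total deductions = $64.53 + $144.64 + $38.67 + $7.54 + $8.38 + $13.41 + $32.42 = $309.59
Net pay = $838.00 − $309.59 = $528.41

$528.41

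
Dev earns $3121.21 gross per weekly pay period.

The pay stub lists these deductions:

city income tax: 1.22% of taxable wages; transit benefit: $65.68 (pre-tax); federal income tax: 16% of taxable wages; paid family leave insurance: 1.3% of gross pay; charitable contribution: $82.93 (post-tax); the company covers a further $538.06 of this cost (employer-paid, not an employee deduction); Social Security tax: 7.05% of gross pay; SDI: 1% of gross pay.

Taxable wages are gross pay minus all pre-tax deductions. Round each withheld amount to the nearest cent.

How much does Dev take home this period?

$2154.60

Transit benefit: $65.68
Taxable wages = $3121.21 − $65.68 = $3055.53
City income tax: $3055.53 × 0.0122 = $37.28
Federal income tax: $3055.53 × 0.16 = $488.88
SDI: $3121.21 × 0.01 = $31.21
Social Security tax: $3121.21 × 0.0705 = $220.05
Paid family leave insurance: $3121.21 × 0.013 = $40.58
Charitable contribution: $82.93
(Employer's $538.06 toward charitable contribution is not withheld from the employee.)
Total deductions = $65.68 + $37.28 + $488.88 + $31.21 + $220.05 + $40.58 + $82.93 = $966.61
Net pay = $3121.21 − $966.61 = $2154.60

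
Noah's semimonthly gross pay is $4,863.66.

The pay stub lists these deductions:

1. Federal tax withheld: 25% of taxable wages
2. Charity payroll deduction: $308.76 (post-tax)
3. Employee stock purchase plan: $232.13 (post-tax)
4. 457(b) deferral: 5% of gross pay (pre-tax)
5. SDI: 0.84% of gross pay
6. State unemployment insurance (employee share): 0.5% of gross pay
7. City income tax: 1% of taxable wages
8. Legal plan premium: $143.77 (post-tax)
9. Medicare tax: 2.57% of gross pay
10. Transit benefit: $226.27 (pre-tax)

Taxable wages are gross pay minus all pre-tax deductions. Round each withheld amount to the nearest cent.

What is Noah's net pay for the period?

$2,376.89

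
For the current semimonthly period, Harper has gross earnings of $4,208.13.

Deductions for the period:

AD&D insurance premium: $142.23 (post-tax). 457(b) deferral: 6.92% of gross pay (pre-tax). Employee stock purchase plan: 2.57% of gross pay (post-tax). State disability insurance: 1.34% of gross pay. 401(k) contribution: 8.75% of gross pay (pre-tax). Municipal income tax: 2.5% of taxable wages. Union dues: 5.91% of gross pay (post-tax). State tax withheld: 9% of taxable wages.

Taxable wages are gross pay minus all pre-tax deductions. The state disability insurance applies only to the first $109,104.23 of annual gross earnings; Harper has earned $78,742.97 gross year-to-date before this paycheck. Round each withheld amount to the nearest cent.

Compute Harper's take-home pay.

401(k) contribution: $4,208.13 × 0.0875 = $368.21
457(b) deferral: $4,208.13 × 0.0692 = $291.20
Pre-tax total = $368.21 + $291.20 = $659.41
Taxable wages = $4,208.13 − $659.41 = $3,548.72
State tax withheld: $3,548.72 × 0.09 = $319.38
Municipal income tax: $3,548.72 × 0.025 = $88.72
State disability insurance: cap not yet reached, full $4,208.13 is subject → $4,208.13 × 0.0134 = $56.39
Employee stock purchase plan: $4,208.13 × 0.0257 = $108.15
AD&D insurance premium: $142.23
Union dues: $4,208.13 × 0.0591 = $248.70
Total deductions = $368.21 + $291.20 + $319.38 + $88.72 + $56.39 + $108.15 + $142.23 + $248.70 = $1,622.98
Net pay = $4,208.13 − $1,622.98 = $2,585.15

$2,585.15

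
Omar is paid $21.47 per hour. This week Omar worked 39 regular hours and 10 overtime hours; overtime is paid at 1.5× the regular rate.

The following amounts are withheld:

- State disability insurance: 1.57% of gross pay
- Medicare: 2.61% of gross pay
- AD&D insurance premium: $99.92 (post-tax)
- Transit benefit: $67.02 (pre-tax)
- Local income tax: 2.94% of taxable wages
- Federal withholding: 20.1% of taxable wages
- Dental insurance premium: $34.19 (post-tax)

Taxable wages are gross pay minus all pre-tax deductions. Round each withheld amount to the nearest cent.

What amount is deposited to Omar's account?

Regular pay: 39 × $21.47 = $837.33
Overtime pay: 10 × $21.47 × 1.5 = $322.05
Gross pay = $837.33 + $322.05 = $1,159.38
Transit benefit: $67.02
Taxable wages = $1,159.38 − $67.02 = $1,092.36
Local income tax: $1,092.36 × 0.0294 = $32.12
Federal withholding: $1,092.36 × 0.201 = $219.56
State disability insurance: $1,159.38 × 0.0157 = $18.20
Medicare: $1,159.38 × 0.0261 = $30.26
AD&D insurance premium: $99.92
Dental insurance premium: $34.19
Total deductions = $67.02 + $32.12 + $219.56 + $18.20 + $30.26 + $99.92 + $34.19 = $501.27
Net pay = $1,159.38 − $501.27 = $658.11

$658.11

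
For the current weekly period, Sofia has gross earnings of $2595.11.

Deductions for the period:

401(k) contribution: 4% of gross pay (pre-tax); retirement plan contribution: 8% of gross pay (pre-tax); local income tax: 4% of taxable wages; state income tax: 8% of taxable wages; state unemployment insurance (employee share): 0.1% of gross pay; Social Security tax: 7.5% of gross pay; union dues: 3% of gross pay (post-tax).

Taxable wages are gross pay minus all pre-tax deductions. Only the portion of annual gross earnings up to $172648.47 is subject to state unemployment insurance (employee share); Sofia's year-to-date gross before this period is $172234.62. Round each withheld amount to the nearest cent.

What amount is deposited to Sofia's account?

401(k) contribution: $2595.11 × 0.04 = $103.80
Retirement plan contribution: $2595.11 × 0.08 = $207.61
Pre-tax total = $103.80 + $207.61 = $311.41
Taxable wages = $2595.11 − $311.41 = $2283.70
State income tax: $2283.70 × 0.08 = $182.70
Local income tax: $2283.70 × 0.04 = $91.35
Social Security tax: $2595.11 × 0.075 = $194.63
State unemployment insurance (employee share): only $172648.47 − $172234.62 = $413.85 of this check is subject → $413.85 × 0.001 = $0.41
Union dues: $2595.11 × 0.03 = $77.85
Total deductions = $103.80 + $207.61 + $182.70 + $91.35 + $194.63 + $0.41 + $77.85 = $858.35
Net pay = $2595.11 − $858.35 = $1736.76

$1736.76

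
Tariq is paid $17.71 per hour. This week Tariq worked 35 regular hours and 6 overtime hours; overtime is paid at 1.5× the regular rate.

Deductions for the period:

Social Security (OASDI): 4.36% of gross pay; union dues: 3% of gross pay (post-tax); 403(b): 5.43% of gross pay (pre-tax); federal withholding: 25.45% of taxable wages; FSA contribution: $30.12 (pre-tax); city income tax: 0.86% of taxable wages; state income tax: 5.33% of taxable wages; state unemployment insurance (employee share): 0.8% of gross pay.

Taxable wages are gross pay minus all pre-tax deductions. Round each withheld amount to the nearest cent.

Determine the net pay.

$419.60

Regular pay: 35 × $17.71 = $619.85
Overtime pay: 6 × $17.71 × 1.5 = $159.39
Gross pay = $619.85 + $159.39 = $779.24
403(b): $779.24 × 0.0543 = $42.31
FSA contribution: $30.12
Pre-tax total = $42.31 + $30.12 = $72.43
Taxable wages = $779.24 − $72.43 = $706.81
City income tax: $706.81 × 0.0086 = $6.08
Federal withholding: $706.81 × 0.2545 = $179.88
State income tax: $706.81 × 0.0533 = $37.67
Social Security (OASDI): $779.24 × 0.0436 = $33.97
State unemployment insurance (employee share): $779.24 × 0.008 = $6.23
Union dues: $779.24 × 0.03 = $23.38
Total deductions = $42.31 + $30.12 + $6.08 + $179.88 + $37.67 + $33.97 + $6.23 + $23.38 = $359.64
Net pay = $779.24 − $359.64 = $419.60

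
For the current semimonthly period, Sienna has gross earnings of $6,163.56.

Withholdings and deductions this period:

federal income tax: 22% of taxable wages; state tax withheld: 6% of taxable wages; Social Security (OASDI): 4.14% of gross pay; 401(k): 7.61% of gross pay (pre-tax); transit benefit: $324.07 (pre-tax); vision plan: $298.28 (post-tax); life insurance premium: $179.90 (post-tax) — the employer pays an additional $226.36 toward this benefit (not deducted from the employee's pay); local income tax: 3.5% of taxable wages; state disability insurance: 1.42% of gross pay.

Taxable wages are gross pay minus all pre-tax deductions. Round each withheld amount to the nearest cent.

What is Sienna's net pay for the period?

Transit benefit: $324.07
401(k): $6,163.56 × 0.0761 = $469.05
Pre-tax total = $324.07 + $469.05 = $793.12
Taxable wages = $6,163.56 − $793.12 = $5,370.44
State tax withheld: $5,370.44 × 0.06 = $322.23
Federal income tax: $5,370.44 × 0.22 = $1,181.50
Local income tax: $5,370.44 × 0.035 = $187.97
State disability insurance: $6,163.56 × 0.0142 = $87.52
Social Security (OASDI): $6,163.56 × 0.0414 = $255.17
Vision plan: $298.28
Life insurance premium: $179.90
(Employer's $226.36 toward life insurance premium is not withheld from the employee.)
Total deductions = $324.07 + $469.05 + $322.23 + $1,181.50 + $187.97 + $87.52 + $255.17 + $298.28 + $179.90 = $3,305.69
Net pay = $6,163.56 − $3,305.69 = $2,857.87

$2,857.87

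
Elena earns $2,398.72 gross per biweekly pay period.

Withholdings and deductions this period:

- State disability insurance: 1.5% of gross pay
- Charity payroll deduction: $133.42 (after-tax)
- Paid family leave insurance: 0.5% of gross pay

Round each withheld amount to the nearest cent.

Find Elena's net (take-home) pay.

Paid family leave insurance: $2,398.72 × 0.005 = $11.99
State disability insurance: $2,398.72 × 0.015 = $35.98
Charity payroll deduction: $133.42
Total deductions = $11.99 + $35.98 + $133.42 = $181.39
Net pay = $2,398.72 − $181.39 = $2,217.33

$2,217.33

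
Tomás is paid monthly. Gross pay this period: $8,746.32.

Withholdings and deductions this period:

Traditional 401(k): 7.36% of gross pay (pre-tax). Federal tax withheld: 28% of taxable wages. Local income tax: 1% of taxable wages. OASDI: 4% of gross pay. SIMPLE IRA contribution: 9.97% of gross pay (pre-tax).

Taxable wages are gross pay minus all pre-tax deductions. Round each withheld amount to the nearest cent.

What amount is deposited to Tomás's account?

$4,783.86

SIMPLE IRA contribution: $8,746.32 × 0.0997 = $872.01
Traditional 401(k): $8,746.32 × 0.0736 = $643.73
Pre-tax total = $872.01 + $643.73 = $1,515.74
Taxable wages = $8,746.32 − $1,515.74 = $7,230.58
Local income tax: $7,230.58 × 0.01 = $72.31
Federal tax withheld: $7,230.58 × 0.28 = $2,024.56
OASDI: $8,746.32 × 0.04 = $349.85
Total deductions = $872.01 + $643.73 + $72.31 + $2,024.56 + $349.85 = $3,962.46
Net pay = $8,746.32 − $3,962.46 = $4,783.86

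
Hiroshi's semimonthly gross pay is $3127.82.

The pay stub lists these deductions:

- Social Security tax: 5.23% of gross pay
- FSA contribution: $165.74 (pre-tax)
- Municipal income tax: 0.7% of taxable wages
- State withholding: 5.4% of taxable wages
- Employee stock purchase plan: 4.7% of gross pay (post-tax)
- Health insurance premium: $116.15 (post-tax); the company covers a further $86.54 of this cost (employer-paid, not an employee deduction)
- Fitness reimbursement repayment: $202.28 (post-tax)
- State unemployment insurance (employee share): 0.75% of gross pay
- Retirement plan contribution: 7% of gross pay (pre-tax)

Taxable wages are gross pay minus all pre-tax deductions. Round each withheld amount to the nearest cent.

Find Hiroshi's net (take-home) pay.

$1923.32

Retirement plan contribution: $3127.82 × 0.07 = $218.95
FSA contribution: $165.74
Pre-tax total = $218.95 + $165.74 = $384.69
Taxable wages = $3127.82 − $384.69 = $2743.13
State withholding: $2743.13 × 0.054 = $148.13
Municipal income tax: $2743.13 × 0.007 = $19.20
Social Security tax: $3127.82 × 0.0523 = $163.58
State unemployment insurance (employee share): $3127.82 × 0.0075 = $23.46
Fitness reimbursement repayment: $202.28
Employee stock purchase plan: $3127.82 × 0.047 = $147.01
Health insurance premium: $116.15
(Employer's $86.54 toward health insurance premium is not withheld from the employee.)
Total deductions = $218.95 + $165.74 + $148.13 + $19.20 + $163.58 + $23.46 + $202.28 + $147.01 + $116.15 = $1204.50
Net pay = $3127.82 − $1204.50 = $1923.32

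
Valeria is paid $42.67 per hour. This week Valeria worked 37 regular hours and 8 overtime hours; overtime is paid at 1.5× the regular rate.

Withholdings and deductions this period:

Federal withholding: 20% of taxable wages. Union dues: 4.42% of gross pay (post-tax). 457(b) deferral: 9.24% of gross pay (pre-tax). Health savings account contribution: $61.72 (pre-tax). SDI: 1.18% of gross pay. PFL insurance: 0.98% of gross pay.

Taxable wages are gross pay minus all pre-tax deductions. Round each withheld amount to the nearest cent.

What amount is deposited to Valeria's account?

$1,331.17

Regular pay: 37 × $42.67 = $1,578.79
Overtime pay: 8 × $42.67 × 1.5 = $512.04
Gross pay = $1,578.79 + $512.04 = $2,090.83
457(b) deferral: $2,090.83 × 0.0924 = $193.19
Health savings account contribution: $61.72
Pre-tax total = $193.19 + $61.72 = $254.91
Taxable wages = $2,090.83 − $254.91 = $1,835.92
Federal withholding: $1,835.92 × 0.2 = $367.18
SDI: $2,090.83 × 0.0118 = $24.67
PFL insurance: $2,090.83 × 0.0098 = $20.49
Union dues: $2,090.83 × 0.0442 = $92.41
Total deductions = $193.19 + $61.72 + $367.18 + $24.67 + $20.49 + $92.41 = $759.66
Net pay = $2,090.83 − $759.66 = $1,331.17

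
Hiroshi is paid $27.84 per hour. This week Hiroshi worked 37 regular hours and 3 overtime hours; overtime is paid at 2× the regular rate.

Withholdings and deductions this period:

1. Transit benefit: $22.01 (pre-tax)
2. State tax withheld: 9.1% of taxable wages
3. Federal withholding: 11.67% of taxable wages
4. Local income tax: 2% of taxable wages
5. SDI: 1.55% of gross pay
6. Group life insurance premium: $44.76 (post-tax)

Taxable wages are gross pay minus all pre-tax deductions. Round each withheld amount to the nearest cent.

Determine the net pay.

$844.21

Regular pay: 37 × $27.84 = $1030.08
Overtime pay: 3 × $27.84 × 2 = $167.04
Gross pay = $1030.08 + $167.04 = $1197.12
Transit benefit: $22.01
Taxable wages = $1197.12 − $22.01 = $1175.11
State tax withheld: $1175.11 × 0.091 = $106.94
Federal withholding: $1175.11 × 0.1167 = $137.14
Local income tax: $1175.11 × 0.02 = $23.50
SDI: $1197.12 × 0.0155 = $18.56
Group life insurance premium: $44.76
Total deductions = $22.01 + $106.94 + $137.14 + $23.50 + $18.56 + $44.76 = $352.91
Net pay = $1197.12 − $352.91 = $844.21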